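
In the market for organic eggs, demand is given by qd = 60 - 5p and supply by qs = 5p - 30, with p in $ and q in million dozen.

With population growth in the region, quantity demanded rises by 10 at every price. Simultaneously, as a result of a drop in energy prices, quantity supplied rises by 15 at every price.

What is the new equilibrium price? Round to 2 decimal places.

8.50

Original equilibrium: 60 - 5p = 5p - 30 gives 90 = 10p, so p = 9 and q = 15.
The shock moves the curves to qd = 70 - 5p and qs = 5p - 15.
Equate the new curves: 70 - 5p = 5p - 15, giving 85 = 10p, p = 8.5, q = 27.5.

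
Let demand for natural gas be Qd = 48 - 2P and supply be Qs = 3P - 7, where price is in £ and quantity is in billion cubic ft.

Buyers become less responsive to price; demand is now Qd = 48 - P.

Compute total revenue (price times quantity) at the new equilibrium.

Original equilibrium: 48 - 2P = 3P - 7 gives 55 = 5P, so P = 11 and Q = 26.
After the shift, demand is Qd = 48 - P and supply is Qs = 3P - 7.
New equilibrium: 48 - P = 3P - 7 ⇒ 55 = 4P ⇒ P = 13.75, Q = 34.25.
New expenditure = 13.75 × 34.25 = 470.9375.

470.9375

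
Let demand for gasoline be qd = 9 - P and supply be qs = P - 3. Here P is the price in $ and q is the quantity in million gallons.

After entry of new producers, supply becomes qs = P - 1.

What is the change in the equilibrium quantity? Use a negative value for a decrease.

+1

Original equilibrium: 9 - P = P - 3 gives 12 = 2P, so P = 6 and q = 3.
After the shift, demand is qd = 9 - P and supply is qs = P - 1.
Setting them equal: 9 - P = P - 1 → 10 = 2P, so P = 5 and q = 4.
Δq = 4 − 3 = +1.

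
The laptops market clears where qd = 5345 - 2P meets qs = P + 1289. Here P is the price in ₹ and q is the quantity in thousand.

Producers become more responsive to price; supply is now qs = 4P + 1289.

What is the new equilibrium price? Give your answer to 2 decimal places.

Before the shock: 5345 - 2P = P + 1289 ⇒ 4056 = 3P ⇒ P = 1352, q = 2641.
After the shift, demand is qd = 5345 - 2P and supply is qs = 4P + 1289.
Clearing the new market: 5345 - 2P = 4P + 1289, so P = 676 and q = 3993.

676.00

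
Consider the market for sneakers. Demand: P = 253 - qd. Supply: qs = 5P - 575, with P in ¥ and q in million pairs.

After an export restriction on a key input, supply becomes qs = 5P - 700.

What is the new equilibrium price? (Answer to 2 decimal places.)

Initially, 253 - P = 5P - 575, so 828 = 6P and P = 138, q = 115.
The new curves are qd = 253 - P (demand) and qs = 5P - 700 (supply).
Equate the new curves: 253 - P = 5P - 700, giving 953 = 6P, P = 953/6 ≈ 158.8333, q = 565/6 ≈ 94.1667.

158.83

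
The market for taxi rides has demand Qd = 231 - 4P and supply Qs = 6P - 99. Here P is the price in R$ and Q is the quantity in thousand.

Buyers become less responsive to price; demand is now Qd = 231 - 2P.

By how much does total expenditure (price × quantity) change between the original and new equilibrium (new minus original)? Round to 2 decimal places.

+2858.63

Solve the original market: 231 - 4P = 6P - 99, hence P = 33 and Q = 99.
The shock moves the curves to Qd = 231 - 2P and Qs = 6P - 99.
Setting them equal: 231 - 2P = 6P - 99 → 330 = 8P, so P = 41.25 and Q = 148.5.
Expenditure moves from 33×99 = 3267 to 41.25×148.5 = 6125.625; change = +2858.63.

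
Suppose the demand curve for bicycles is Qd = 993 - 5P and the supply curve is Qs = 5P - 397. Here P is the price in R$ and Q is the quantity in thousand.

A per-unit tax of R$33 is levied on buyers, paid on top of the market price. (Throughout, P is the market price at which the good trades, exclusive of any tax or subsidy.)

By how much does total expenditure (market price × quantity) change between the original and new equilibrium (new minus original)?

Initially, 993 - 5P = 5P - 397, so 1390 = 10P and P = 139, Q = 298.
Since buyers pay the price plus the tax, the effective demand curve becomes Qd = 828 - 5P.
New equilibrium: 828 - 5P = 5P - 397 ⇒ 1225 = 10P ⇒ P = 122.5, Q = 215.5.
Expenditure moves from 139×298 = 41422 to 122.5×215.5 = 26398.75; change = -15023.25.

-15023.25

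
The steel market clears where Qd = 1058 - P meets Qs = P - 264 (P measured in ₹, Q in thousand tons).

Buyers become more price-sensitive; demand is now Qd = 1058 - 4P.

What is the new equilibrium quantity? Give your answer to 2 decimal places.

Initially, 1058 - P = P - 264, so 1322 = 2P and P = 661, Q = 397.
After the shift, demand is Qd = 1058 - 4P and supply is Qs = P - 264.
New equilibrium: 1058 - 4P = P - 264 ⇒ 1322 = 5P ⇒ P = 264.4, Q = 0.4.

0.40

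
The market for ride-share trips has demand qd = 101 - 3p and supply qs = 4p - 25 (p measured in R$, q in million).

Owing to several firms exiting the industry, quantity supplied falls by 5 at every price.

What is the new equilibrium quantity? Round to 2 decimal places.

Original equilibrium: 101 - 3p = 4p - 25 gives 126 = 7p, so p = 18 and q = 47.
The shock moves the curves to qd = 101 - 3p and qs = 4p - 30.
New equilibrium: 101 - 3p = 4p - 30 ⇒ 131 = 7p ⇒ p = 131/7 ≈ 18.7143, q = 314/7 ≈ 44.8571.

44.86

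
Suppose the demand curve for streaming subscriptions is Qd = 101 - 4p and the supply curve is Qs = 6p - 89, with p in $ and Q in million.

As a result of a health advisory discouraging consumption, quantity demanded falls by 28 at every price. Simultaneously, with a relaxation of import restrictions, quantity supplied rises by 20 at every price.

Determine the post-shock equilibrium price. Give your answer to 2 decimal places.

14.20

Initially, 101 - 4p = 6p - 89, so 190 = 10p and p = 19, Q = 25.
After the shift, demand is Qd = 73 - 4p and supply is Qs = 6p - 69.
Clearing the new market: 73 - 4p = 6p - 69, so p = 14.2 and Q = 16.2.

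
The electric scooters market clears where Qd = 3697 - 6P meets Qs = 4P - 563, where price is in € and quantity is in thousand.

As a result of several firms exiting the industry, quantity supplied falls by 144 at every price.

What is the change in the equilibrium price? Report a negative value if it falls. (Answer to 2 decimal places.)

Original equilibrium: 3697 - 6P = 4P - 563 gives 4260 = 10P, so P = 426 and Q = 1141.
After the shift, demand is Qd = 3697 - 6P and supply is Qs = 4P - 707.
New equilibrium: 3697 - 6P = 4P - 707 ⇒ 4404 = 10P ⇒ P = 440.4, Q = 1054.6.
ΔP = 440.4 − 426 = +14.40.

+14.40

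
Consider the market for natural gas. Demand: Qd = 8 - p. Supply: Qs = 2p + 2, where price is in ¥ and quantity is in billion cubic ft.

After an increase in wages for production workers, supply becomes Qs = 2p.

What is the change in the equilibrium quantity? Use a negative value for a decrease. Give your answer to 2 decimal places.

Before the shock: 8 - p = 2p + 2 ⇒ 6 = 3p ⇒ p = 2, Q = 6.
The shock moves the curves to Qd = 8 - p and Qs = 2p.
Clearing the new market: 8 - p = 2p, so p = 8/3 ≈ 2.6667 and Q = 16/3 ≈ 5.3333.
ΔQ = 5.3333 − 6 = -0.67.

-0.67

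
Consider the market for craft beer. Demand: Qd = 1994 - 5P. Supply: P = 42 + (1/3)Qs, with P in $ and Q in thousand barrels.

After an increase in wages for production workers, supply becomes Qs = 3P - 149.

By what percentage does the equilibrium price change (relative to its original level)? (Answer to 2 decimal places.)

+1.08

Solve the original market: 1994 - 5P = 3P - 126, hence P = 265 and Q = 669.
With the change applied: demand Qd = 1994 - 5P, supply Qs = 3P - 149.
Equate the new curves: 1994 - 5P = 3P - 149, giving 2143 = 8P, P = 267.875, Q = 654.625.
%ΔP = (267.875 − 265) / 265 × 100 = +1.08%.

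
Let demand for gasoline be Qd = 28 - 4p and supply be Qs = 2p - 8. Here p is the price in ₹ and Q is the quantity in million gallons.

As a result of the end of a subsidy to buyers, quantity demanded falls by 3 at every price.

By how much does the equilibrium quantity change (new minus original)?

Before the shock: 28 - 4p = 2p - 8 ⇒ 36 = 6p ⇒ p = 6, Q = 4.
After the shift, demand is Qd = 25 - 4p and supply is Qs = 2p - 8.
Equate the new curves: 25 - 4p = 2p - 8, giving 33 = 6p, p = 5.5, Q = 3.
ΔQ = 3 − 4 = -1.

-1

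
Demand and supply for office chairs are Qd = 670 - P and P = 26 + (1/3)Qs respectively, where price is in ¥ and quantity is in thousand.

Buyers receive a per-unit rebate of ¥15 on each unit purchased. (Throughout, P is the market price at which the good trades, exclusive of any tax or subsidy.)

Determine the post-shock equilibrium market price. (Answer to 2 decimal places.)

Before the shock: 670 - P = 3P - 78 ⇒ 748 = 4P ⇒ P = 187, Q = 483.
Since buyers' out-of-pocket price is the market price minus the rebate, the effective demand curve becomes Qd = 685 - P.
Equate the new curves: 685 - P = 3P - 78, giving 763 = 4P, P = 190.75, Q = 494.25.

190.75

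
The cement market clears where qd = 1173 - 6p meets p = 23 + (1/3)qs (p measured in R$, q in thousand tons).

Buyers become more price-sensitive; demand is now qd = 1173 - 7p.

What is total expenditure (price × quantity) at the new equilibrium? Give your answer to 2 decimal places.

Initially, 1173 - 6p = 3p - 69, so 1242 = 9p and p = 138, q = 345.
With the change applied: demand qd = 1173 - 7p, supply qs = 3p - 69.
Setting them equal: 1173 - 7p = 3p - 69 → 1242 = 10p, so p = 124.2 and q = 303.6.
New expenditure = 124.2 × 303.6 = 37707.12.

37707.12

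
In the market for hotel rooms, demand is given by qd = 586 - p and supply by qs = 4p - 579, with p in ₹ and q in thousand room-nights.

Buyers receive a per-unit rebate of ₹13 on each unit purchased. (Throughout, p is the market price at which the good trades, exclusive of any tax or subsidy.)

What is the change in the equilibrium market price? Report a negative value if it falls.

+2.6

Original equilibrium: 586 - p = 4p - 579 gives 1165 = 5p, so p = 233 and q = 353.
Since buyers' out-of-pocket price is the market price minus the rebate, the effective demand curve becomes qd = 599 - p.
New equilibrium: 599 - p = 4p - 579 ⇒ 1178 = 5p ⇒ p = 235.6, q = 363.4.
Δp = 235.6 − 233 = +2.6.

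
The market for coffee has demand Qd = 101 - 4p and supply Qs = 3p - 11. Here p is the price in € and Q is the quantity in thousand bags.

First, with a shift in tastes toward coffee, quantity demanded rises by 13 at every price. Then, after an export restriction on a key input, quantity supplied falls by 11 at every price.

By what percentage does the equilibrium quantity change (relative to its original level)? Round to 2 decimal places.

-1.93

Original equilibrium: 101 - 4p = 3p - 11 gives 112 = 7p, so p = 16 and Q = 37.
The shock moves the curves to Qd = 114 - 4p and Qs = 3p - 22.
Clearing the new market: 114 - 4p = 3p - 22, so p = 136/7 ≈ 19.4286 and Q = 254/7 ≈ 36.2857.
%ΔQ = (36.2857 − 37) / 37 × 100 = -1.93%.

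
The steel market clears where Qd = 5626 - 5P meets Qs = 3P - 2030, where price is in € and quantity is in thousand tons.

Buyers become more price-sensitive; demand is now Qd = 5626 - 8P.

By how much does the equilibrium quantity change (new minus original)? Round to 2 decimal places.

Initially, 5626 - 5P = 3P - 2030, so 7656 = 8P and P = 957, Q = 841.
The new curves are Qd = 5626 - 8P (demand) and Qs = 3P - 2030 (supply).
Clearing the new market: 5626 - 8P = 3P - 2030, so P = 696 and Q = 58.
ΔQ = 58 − 841 = -783.00.

-783.00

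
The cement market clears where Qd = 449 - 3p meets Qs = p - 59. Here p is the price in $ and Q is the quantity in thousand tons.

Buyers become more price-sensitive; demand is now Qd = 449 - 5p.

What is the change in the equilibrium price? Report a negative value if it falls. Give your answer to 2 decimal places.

-42.33

Initially, 449 - 3p = p - 59, so 508 = 4p and p = 127, Q = 68.
The new curves are Qd = 449 - 5p (demand) and Qs = p - 59 (supply).
Clearing the new market: 449 - 5p = p - 59, so p = 254/3 ≈ 84.6667 and Q = 77/3 ≈ 25.6667.
Δp = 84.6667 − 127 = -42.33.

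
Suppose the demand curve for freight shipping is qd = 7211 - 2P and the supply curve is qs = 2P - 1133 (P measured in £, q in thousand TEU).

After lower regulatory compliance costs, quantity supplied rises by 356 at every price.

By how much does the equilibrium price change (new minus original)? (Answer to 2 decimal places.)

-89.00

Initially, 7211 - 2P = 2P - 1133, so 8344 = 4P and P = 2086, q = 3039.
With the change applied: demand qd = 7211 - 2P, supply qs = 2P - 777.
Setting them equal: 7211 - 2P = 2P - 777 → 7988 = 4P, so P = 1997 and q = 3217.
ΔP = 1997 − 2086 = -89.00.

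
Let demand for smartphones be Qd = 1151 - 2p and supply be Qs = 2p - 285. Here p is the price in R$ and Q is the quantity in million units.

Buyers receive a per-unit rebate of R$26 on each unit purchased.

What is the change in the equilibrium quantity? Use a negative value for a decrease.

+26

Original equilibrium: 1151 - 2p = 2p - 285 gives 1436 = 4p, so p = 359 and Q = 433.
Since buyers' out-of-pocket price is the market price minus the rebate, the effective demand curve becomes Qd = 1203 - 2p.
New equilibrium: 1203 - 2p = 2p - 285 ⇒ 1488 = 4p ⇒ p = 372, Q = 459.
ΔQ = 459 − 433 = +26.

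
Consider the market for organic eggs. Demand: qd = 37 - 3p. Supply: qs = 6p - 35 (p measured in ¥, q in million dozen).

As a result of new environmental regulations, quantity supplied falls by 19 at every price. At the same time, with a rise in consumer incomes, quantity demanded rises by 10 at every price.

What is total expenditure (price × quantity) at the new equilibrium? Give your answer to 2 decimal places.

149.63

Original equilibrium: 37 - 3p = 6p - 35 gives 72 = 9p, so p = 8 and q = 13.
With the change applied: demand qd = 47 - 3p, supply qs = 6p - 54.
Equate the new curves: 47 - 3p = 6p - 54, giving 101 = 9p, p = 101/9 ≈ 11.2222, q = 40/3 ≈ 13.3333.
New expenditure = 11.2222 × 13.3333 = 149.63.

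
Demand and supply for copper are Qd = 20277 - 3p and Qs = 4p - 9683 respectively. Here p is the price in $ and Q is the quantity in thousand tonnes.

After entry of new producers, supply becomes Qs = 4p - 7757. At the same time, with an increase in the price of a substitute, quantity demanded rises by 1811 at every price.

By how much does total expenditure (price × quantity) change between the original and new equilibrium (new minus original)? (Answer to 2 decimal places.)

+7809281.73

Initially, 20277 - 3p = 4p - 9683, so 29960 = 7p and p = 4280, Q = 7437.
After the shift, demand is Qd = 22088 - 3p and supply is Qs = 4p - 7757.
New equilibrium: 22088 - 3p = 4p - 7757 ⇒ 29845 = 7p ⇒ p = 29845/7 ≈ 4263.5714, Q = 65081/7 ≈ 9297.2857.
Expenditure moves from 4280×7437 = 31830360 to 4263.5714×9297.2857 = 39639641.7347; change = +7809281.73.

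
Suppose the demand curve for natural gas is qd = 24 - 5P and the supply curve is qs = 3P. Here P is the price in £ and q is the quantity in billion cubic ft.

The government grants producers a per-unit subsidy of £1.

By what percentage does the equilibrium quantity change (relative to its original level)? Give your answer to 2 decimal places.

Initially, 24 - 5P = 3P, so 24 = 8P and P = 3, q = 9.
Since sellers receive the price plus the subsidy, the effective supply curve becomes qs = 3P + 3.
Setting them equal: 24 - 5P = 3P + 3 → 21 = 8P, so P = 2.625 and q = 10.875.
%Δq = (10.875 − 9) / 9 × 100 = +20.83%.

+20.83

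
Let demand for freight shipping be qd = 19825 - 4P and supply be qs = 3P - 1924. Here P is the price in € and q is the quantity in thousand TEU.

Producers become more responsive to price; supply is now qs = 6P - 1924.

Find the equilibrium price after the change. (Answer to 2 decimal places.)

2174.90

Before the shock: 19825 - 4P = 3P - 1924 ⇒ 21749 = 7P ⇒ P = 3107, q = 7397.
After the shift, demand is qd = 19825 - 4P and supply is qs = 6P - 1924.
Equate the new curves: 19825 - 4P = 6P - 1924, giving 21749 = 10P, P = 2174.9, q = 11125.4.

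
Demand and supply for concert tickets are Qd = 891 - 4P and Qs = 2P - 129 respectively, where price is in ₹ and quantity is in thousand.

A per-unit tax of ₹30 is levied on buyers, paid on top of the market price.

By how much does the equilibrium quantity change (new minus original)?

-40

Solve the original market: 891 - 4P = 2P - 129, hence P = 170 and Q = 211.
Since buyers pay the price plus the tax, the effective demand curve becomes Qd = 771 - 4P.
Clearing the new market: 771 - 4P = 2P - 129, so P = 150 and Q = 171.
ΔQ = 171 − 211 = -40.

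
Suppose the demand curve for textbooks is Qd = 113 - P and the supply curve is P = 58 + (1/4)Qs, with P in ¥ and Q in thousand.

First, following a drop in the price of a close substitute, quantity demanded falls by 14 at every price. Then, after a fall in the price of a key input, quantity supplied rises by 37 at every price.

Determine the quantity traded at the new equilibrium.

40.2

Initially, 113 - P = 4P - 232, so 345 = 5P and P = 69, Q = 44.
After the shift, demand is Qd = 99 - P and supply is Qs = 4P - 195.
Setting them equal: 99 - P = 4P - 195 → 294 = 5P, so P = 58.8 and Q = 40.2.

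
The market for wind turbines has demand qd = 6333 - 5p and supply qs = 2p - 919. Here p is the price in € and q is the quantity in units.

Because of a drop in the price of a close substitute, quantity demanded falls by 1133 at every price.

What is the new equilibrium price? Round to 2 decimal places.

874.14

Before the shock: 6333 - 5p = 2p - 919 ⇒ 7252 = 7p ⇒ p = 1036, q = 1153.
With the change applied: demand qd = 5200 - 5p, supply qs = 2p - 919.
Equate the new curves: 5200 - 5p = 2p - 919, giving 6119 = 7p, p = 6119/7 ≈ 874.1429, q = 5805/7 ≈ 829.2857.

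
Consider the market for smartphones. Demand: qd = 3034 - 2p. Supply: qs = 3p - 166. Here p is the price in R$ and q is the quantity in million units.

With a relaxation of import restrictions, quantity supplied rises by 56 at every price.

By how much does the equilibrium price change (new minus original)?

-11.2

Before the shock: 3034 - 2p = 3p - 166 ⇒ 3200 = 5p ⇒ p = 640, q = 1754.
After the shift, demand is qd = 3034 - 2p and supply is qs = 3p - 110.
Setting them equal: 3034 - 2p = 3p - 110 → 3144 = 5p, so p = 628.8 and q = 1776.4.
Δp = 628.8 − 640 = -11.2.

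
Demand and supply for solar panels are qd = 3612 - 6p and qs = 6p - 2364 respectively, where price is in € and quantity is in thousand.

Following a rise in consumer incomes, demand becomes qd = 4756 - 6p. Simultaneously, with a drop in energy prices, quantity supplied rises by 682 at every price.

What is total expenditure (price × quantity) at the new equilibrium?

Original equilibrium: 3612 - 6p = 6p - 2364 gives 5976 = 12p, so p = 498 and q = 624.
The new curves are qd = 4756 - 6p (demand) and qs = 6p - 1682 (supply).
Setting them equal: 4756 - 6p = 6p - 1682 → 6438 = 12p, so p = 536.5 and q = 1537.
New expenditure = 536.5 × 1537 = 824600.5.

824600.5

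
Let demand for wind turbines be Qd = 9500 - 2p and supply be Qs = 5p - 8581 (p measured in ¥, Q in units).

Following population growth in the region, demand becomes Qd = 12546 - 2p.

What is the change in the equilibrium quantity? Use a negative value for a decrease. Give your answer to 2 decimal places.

Initially, 9500 - 2p = 5p - 8581, so 18081 = 7p and p = 2583, Q = 4334.
With the change applied: demand Qd = 12546 - 2p, supply Qs = 5p - 8581.
Clearing the new market: 12546 - 2p = 5p - 8581, so p = 21127/7 ≈ 3018.1429 and Q = 45568/7 ≈ 6509.7143.
ΔQ = 6509.7143 − 4334 = +2175.71.

+2175.71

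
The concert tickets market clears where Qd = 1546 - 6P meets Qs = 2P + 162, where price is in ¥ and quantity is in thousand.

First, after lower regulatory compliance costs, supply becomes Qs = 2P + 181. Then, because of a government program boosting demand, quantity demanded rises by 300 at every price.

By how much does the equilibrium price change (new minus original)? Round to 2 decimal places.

Initially, 1546 - 6P = 2P + 162, so 1384 = 8P and P = 173, Q = 508.
The shock moves the curves to Qd = 1846 - 6P and Qs = 2P + 181.
Setting them equal: 1846 - 6P = 2P + 181 → 1665 = 8P, so P = 208.125 and Q = 597.25.
ΔP = 208.125 − 173 = +35.13.

+35.13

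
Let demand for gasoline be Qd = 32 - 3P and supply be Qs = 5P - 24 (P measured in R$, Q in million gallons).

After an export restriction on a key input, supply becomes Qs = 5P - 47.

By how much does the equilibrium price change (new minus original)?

+2.875

Solve the original market: 32 - 3P = 5P - 24, hence P = 7 and Q = 11.
With the change applied: demand Qd = 32 - 3P, supply Qs = 5P - 47.
New equilibrium: 32 - 3P = 5P - 47 ⇒ 79 = 8P ⇒ P = 9.875, Q = 2.375.
ΔP = 9.875 − 7 = +2.875.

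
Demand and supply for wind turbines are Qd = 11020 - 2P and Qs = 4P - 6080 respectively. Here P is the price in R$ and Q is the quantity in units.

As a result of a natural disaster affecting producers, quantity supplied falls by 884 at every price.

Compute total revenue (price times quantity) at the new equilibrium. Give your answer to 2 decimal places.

15062599.11

Before the shock: 11020 - 2P = 4P - 6080 ⇒ 17100 = 6P ⇒ P = 2850, Q = 5320.
After the shift, demand is Qd = 11020 - 2P and supply is Qs = 4P - 6964.
Equate the new curves: 11020 - 2P = 4P - 6964, giving 17984 = 6P, P = 8992/3 ≈ 2997.3333, Q = 15076/3 ≈ 5025.3333.
New expenditure = 2997.3333 × 5025.3333 = 15062599.11.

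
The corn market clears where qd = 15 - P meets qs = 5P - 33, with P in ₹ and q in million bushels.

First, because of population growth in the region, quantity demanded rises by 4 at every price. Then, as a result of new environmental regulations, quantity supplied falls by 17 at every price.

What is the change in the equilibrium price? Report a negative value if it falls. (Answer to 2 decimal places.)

+3.50

Before the shock: 15 - P = 5P - 33 ⇒ 48 = 6P ⇒ P = 8, q = 7.
The new curves are qd = 19 - P (demand) and qs = 5P - 50 (supply).
Clearing the new market: 19 - P = 5P - 50, so P = 11.5 and q = 7.5.
ΔP = 11.5 − 8 = +3.50.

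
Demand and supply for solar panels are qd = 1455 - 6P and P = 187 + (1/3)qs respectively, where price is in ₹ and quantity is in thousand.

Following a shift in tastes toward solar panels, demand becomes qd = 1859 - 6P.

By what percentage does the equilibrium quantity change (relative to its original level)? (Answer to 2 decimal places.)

Solve the original market: 1455 - 6P = 3P - 561, hence P = 224 and q = 111.
The shock moves the curves to qd = 1859 - 6P and qs = 3P - 561.
Clearing the new market: 1859 - 6P = 3P - 561, so P = 2420/9 ≈ 268.8889 and q = 737/3 ≈ 245.6667.
%Δq = (245.6667 − 111) / 111 × 100 = +121.32%.

+121.32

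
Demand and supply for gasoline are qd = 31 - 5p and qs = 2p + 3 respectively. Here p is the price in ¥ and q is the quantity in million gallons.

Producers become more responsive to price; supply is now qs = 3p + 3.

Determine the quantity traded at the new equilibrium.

13.5

Before the shock: 31 - 5p = 2p + 3 ⇒ 28 = 7p ⇒ p = 4, q = 11.
The shock moves the curves to qd = 31 - 5p and qs = 3p + 3.
Equate the new curves: 31 - 5p = 3p + 3, giving 28 = 8p, p = 3.5, q = 13.5.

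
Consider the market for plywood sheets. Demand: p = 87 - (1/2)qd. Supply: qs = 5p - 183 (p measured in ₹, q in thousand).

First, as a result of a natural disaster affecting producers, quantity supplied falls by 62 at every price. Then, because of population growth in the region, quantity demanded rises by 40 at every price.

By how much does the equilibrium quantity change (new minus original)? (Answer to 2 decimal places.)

+10.86

Solve the original market: 174 - 2p = 5p - 183, hence p = 51 and q = 72.
After the shift, demand is qd = 214 - 2p and supply is qs = 5p - 245.
Clearing the new market: 214 - 2p = 5p - 245, so p = 459/7 ≈ 65.5714 and q = 580/7 ≈ 82.8571.
Δq = 82.8571 − 72 = +10.86.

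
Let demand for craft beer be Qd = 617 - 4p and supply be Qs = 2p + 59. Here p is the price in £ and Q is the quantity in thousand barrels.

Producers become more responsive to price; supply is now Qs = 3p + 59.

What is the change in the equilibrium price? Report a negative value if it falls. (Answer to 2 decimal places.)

Before the shock: 617 - 4p = 2p + 59 ⇒ 558 = 6p ⇒ p = 93, Q = 245.
With the change applied: demand Qd = 617 - 4p, supply Qs = 3p + 59.
Clearing the new market: 617 - 4p = 3p + 59, so p = 558/7 ≈ 79.7143 and Q = 2087/7 ≈ 298.1429.
Δp = 79.7143 − 93 = -13.29.

-13.29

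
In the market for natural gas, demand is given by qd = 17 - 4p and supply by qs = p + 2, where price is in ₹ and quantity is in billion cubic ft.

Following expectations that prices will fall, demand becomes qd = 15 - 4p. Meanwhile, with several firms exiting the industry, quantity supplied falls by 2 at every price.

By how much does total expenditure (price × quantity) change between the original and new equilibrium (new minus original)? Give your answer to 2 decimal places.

Original equilibrium: 17 - 4p = p + 2 gives 15 = 5p, so p = 3 and q = 5.
With the change applied: demand qd = 15 - 4p, supply qs = p.
Clearing the new market: 15 - 4p = p, so p = 3 and q = 3.
Expenditure moves from 3×5 = 15 to 3×3 = 9; change = -6.00.

-6.00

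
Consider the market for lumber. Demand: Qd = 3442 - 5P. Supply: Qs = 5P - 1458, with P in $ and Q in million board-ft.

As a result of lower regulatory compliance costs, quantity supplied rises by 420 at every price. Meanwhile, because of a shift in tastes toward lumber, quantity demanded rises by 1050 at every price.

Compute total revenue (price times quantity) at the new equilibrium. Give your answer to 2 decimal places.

955031.00

Before the shock: 3442 - 5P = 5P - 1458 ⇒ 4900 = 10P ⇒ P = 490, Q = 992.
The new curves are Qd = 4492 - 5P (demand) and Qs = 5P - 1038 (supply).
Equate the new curves: 4492 - 5P = 5P - 1038, giving 5530 = 10P, P = 553, Q = 1727.
New expenditure = 553 × 1727 = 955031.00.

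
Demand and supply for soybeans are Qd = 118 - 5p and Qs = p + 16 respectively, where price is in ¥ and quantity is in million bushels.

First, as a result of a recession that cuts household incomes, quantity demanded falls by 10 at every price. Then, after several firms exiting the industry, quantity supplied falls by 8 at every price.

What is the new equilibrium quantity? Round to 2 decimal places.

Initially, 118 - 5p = p + 16, so 102 = 6p and p = 17, Q = 33.
The new curves are Qd = 108 - 5p (demand) and Qs = p + 8 (supply).
New equilibrium: 108 - 5p = p + 8 ⇒ 100 = 6p ⇒ p = 50/3 ≈ 16.6667, Q = 74/3 ≈ 24.6667.

24.67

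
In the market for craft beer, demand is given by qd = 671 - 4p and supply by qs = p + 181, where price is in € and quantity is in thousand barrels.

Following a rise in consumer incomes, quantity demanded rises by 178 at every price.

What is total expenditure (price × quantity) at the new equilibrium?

42030.56

Initially, 671 - 4p = p + 181, so 490 = 5p and p = 98, q = 279.
The shock moves the curves to qd = 849 - 4p and qs = p + 181.
Equate the new curves: 849 - 4p = p + 181, giving 668 = 5p, p = 133.6, q = 314.6.
New expenditure = 133.6 × 314.6 = 42030.56.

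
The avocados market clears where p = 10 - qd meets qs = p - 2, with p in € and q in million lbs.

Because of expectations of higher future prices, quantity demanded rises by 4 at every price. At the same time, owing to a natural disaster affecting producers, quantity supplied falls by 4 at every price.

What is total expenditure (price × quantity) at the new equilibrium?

40

Initially, 10 - p = p - 2, so 12 = 2p and p = 6, q = 4.
With the change applied: demand qd = 14 - p, supply qs = p - 6.
Setting them equal: 14 - p = p - 6 → 20 = 2p, so p = 10 and q = 4.
New expenditure = 10 × 4 = 40.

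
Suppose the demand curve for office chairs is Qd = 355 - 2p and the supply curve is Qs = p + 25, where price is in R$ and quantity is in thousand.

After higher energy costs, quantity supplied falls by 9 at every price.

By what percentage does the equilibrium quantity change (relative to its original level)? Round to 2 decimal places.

-4.44

Before the shock: 355 - 2p = p + 25 ⇒ 330 = 3p ⇒ p = 110, Q = 135.
The shock moves the curves to Qd = 355 - 2p and Qs = p + 16.
New equilibrium: 355 - 2p = p + 16 ⇒ 339 = 3p ⇒ p = 113, Q = 129.
%ΔQ = (129 − 135) / 135 × 100 = -4.44%.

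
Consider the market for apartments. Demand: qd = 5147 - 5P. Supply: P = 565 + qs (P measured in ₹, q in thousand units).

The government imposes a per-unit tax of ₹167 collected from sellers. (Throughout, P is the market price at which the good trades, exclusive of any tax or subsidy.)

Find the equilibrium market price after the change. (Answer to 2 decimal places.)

Solve the original market: 5147 - 5P = P - 565, hence P = 952 and q = 387.
Since sellers keep the price net of the tax, the effective supply curve becomes qs = P - 732.
Clearing the new market: 5147 - 5P = P - 732, so P = 5879/6 ≈ 979.8333 and q = 1487/6 ≈ 247.8333.

979.83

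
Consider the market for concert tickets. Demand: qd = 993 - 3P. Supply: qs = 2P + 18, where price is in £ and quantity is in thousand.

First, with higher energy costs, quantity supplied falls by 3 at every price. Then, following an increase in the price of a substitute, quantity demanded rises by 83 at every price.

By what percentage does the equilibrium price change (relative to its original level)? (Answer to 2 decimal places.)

Solve the original market: 993 - 3P = 2P + 18, hence P = 195 and q = 408.
After the shift, demand is qd = 1076 - 3P and supply is qs = 2P + 15.
Clearing the new market: 1076 - 3P = 2P + 15, so P = 212.2 and q = 439.4.
%ΔP = (212.2 − 195) / 195 × 100 = +8.82%.

+8.82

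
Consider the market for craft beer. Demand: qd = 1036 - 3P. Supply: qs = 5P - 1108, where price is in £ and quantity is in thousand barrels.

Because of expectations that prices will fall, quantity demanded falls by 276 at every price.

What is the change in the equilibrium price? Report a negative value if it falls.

-34.5

Solve the original market: 1036 - 3P = 5P - 1108, hence P = 268 and q = 232.
The new curves are qd = 760 - 3P (demand) and qs = 5P - 1108 (supply).
Clearing the new market: 760 - 3P = 5P - 1108, so P = 233.5 and q = 59.5.
ΔP = 233.5 − 268 = -34.5.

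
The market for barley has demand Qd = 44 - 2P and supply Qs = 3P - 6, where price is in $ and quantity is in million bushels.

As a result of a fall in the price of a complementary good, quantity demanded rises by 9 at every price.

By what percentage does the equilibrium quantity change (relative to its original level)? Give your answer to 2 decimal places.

Original equilibrium: 44 - 2P = 3P - 6 gives 50 = 5P, so P = 10 and Q = 24.
After the shift, demand is Qd = 53 - 2P and supply is Qs = 3P - 6.
Equate the new curves: 53 - 2P = 3P - 6, giving 59 = 5P, P = 11.8, Q = 29.4.
%ΔQ = (29.4 − 24) / 24 × 100 = +22.50%.

+22.50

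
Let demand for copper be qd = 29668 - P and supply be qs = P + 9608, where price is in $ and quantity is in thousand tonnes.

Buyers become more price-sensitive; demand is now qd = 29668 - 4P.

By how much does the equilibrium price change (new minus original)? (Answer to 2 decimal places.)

-6018.00

Initially, 29668 - P = P + 9608, so 20060 = 2P and P = 10030, q = 19638.
The shock moves the curves to qd = 29668 - 4P and qs = P + 9608.
Clearing the new market: 29668 - 4P = P + 9608, so P = 4012 and q = 13620.
ΔP = 4012 − 10030 = -6018.00.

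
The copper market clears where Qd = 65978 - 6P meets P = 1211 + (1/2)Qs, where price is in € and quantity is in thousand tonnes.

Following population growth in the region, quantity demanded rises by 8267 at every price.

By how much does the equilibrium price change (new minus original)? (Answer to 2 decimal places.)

+1033.38

Original equilibrium: 65978 - 6P = 2P - 2422 gives 68400 = 8P, so P = 8550 and Q = 14678.
After the shift, demand is Qd = 74245 - 6P and supply is Qs = 2P - 2422.
Clearing the new market: 74245 - 6P = 2P - 2422, so P = 9583.375 and Q = 16744.75.
ΔP = 9583.375 − 8550 = +1033.38.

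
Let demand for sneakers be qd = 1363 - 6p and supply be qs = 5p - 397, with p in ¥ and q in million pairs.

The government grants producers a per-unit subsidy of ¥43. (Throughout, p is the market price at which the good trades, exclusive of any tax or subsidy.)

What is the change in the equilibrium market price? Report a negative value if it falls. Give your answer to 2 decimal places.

Before the shock: 1363 - 6p = 5p - 397 ⇒ 1760 = 11p ⇒ p = 160, q = 403.
Since sellers receive the price plus the subsidy, the effective supply curve becomes qs = 5p - 182.
Clearing the new market: 1363 - 6p = 5p - 182, so p = 1545/11 ≈ 140.4545 and q = 5723/11 ≈ 520.2727.
Δp = 140.4545 − 160 = -19.55.

-19.55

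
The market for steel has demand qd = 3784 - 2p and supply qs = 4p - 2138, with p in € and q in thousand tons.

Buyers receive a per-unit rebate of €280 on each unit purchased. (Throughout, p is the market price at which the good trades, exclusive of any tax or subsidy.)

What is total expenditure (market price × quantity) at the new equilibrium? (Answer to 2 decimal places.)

2358727.78

Solve the original market: 3784 - 2p = 4p - 2138, hence p = 987 and q = 1810.
Since buyers' out-of-pocket price is the market price minus the rebate, the effective demand curve becomes qd = 4344 - 2p.
Clearing the new market: 4344 - 2p = 4p - 2138, so p = 3241/3 ≈ 1080.3333 and q = 6550/3 ≈ 2183.3333.
New expenditure = 1080.3333 × 2183.3333 = 2358727.78.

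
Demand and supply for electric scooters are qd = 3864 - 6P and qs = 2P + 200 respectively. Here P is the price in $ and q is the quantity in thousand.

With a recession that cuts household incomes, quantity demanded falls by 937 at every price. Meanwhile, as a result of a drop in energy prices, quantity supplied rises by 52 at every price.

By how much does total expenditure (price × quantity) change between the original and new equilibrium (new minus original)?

-203252.21875

Solve the original market: 3864 - 6P = 2P + 200, hence P = 458 and q = 1116.
After the shift, demand is qd = 2927 - 6P and supply is qs = 2P + 252.
New equilibrium: 2927 - 6P = 2P + 252 ⇒ 2675 = 8P ⇒ P = 334.375, q = 920.75.
Expenditure moves from 458×1116 = 511128 to 334.375×920.75 = 307875.78125; change = -203252.21875.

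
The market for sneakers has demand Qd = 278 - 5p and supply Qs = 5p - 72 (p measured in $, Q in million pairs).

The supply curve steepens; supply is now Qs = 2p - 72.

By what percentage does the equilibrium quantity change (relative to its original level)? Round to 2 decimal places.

Solve the original market: 278 - 5p = 5p - 72, hence p = 35 and Q = 103.
The new curves are Qd = 278 - 5p (demand) and Qs = 2p - 72 (supply).
Clearing the new market: 278 - 5p = 2p - 72, so p = 50 and Q = 28.
%ΔQ = (28 − 103) / 103 × 100 = -72.82%.

-72.82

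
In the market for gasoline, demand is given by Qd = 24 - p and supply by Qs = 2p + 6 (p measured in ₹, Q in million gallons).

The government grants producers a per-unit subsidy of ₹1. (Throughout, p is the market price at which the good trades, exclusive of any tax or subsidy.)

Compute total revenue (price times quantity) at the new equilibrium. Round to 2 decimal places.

Original equilibrium: 24 - p = 2p + 6 gives 18 = 3p, so p = 6 and Q = 18.
Since sellers receive the price plus the subsidy, the effective supply curve becomes Qs = 2p + 8.
Clearing the new market: 24 - p = 2p + 8, so p = 16/3 ≈ 5.3333 and Q = 56/3 ≈ 18.6667.
New expenditure = 5.3333 × 18.6667 = 99.56.

99.56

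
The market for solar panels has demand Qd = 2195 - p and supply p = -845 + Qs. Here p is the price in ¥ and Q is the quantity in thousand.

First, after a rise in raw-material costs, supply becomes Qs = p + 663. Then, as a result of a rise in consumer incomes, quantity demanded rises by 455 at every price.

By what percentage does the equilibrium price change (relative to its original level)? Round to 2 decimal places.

+47.19

Solve the original market: 2195 - p = p + 845, hence p = 675 and Q = 1520.
The shock moves the curves to Qd = 2650 - p and Qs = p + 663.
Clearing the new market: 2650 - p = p + 663, so p = 993.5 and Q = 1656.5.
%Δp = (993.5 − 675) / 675 × 100 = +47.19%.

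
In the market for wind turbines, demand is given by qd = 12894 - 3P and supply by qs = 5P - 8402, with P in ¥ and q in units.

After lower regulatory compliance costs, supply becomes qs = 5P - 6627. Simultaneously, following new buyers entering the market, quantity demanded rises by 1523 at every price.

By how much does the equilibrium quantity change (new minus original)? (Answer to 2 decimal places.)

+1617.50

Original equilibrium: 12894 - 3P = 5P - 8402 gives 21296 = 8P, so P = 2662 and q = 4908.
The new curves are qd = 14417 - 3P (demand) and qs = 5P - 6627 (supply).
Clearing the new market: 14417 - 3P = 5P - 6627, so P = 2630.5 and q = 6525.5.
Δq = 6525.5 − 4908 = +1617.50.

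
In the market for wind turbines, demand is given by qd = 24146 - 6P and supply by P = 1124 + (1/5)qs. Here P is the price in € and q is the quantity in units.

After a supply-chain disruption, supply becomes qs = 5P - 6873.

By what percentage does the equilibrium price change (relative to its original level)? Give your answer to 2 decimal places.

Original equilibrium: 24146 - 6P = 5P - 5620 gives 29766 = 11P, so P = 2706 and q = 7910.
After the shift, demand is qd = 24146 - 6P and supply is qs = 5P - 6873.
Equate the new curves: 24146 - 6P = 5P - 6873, giving 31019 = 11P, P = 31019/11 ≈ 2819.9091, q = 79492/11 ≈ 7226.5455.
%ΔP = (2819.9091 − 2706) / 2706 × 100 = +4.21%.

+4.21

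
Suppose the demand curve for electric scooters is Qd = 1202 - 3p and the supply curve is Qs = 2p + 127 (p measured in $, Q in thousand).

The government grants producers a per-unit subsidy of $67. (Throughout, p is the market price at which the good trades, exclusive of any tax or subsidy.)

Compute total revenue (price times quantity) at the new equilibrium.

119958.68

Initially, 1202 - 3p = 2p + 127, so 1075 = 5p and p = 215, Q = 557.
Since sellers receive the price plus the subsidy, the effective supply curve becomes Qs = 2p + 261.
New equilibrium: 1202 - 3p = 2p + 261 ⇒ 941 = 5p ⇒ p = 188.2, Q = 637.4.
New expenditure = 188.2 × 637.4 = 119958.68.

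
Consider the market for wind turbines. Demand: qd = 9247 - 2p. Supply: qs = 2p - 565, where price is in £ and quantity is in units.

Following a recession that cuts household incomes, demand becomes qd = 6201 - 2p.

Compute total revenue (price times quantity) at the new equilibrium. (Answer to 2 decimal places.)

4766647.00

Initially, 9247 - 2p = 2p - 565, so 9812 = 4p and p = 2453, q = 4341.
The new curves are qd = 6201 - 2p (demand) and qs = 2p - 565 (supply).
Setting them equal: 6201 - 2p = 2p - 565 → 6766 = 4p, so p = 1691.5 and q = 2818.
New expenditure = 1691.5 × 2818 = 4766647.00.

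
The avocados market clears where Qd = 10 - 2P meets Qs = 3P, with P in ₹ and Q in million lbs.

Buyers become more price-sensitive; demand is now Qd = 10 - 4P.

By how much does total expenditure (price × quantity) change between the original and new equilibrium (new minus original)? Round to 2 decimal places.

-5.88

Original equilibrium: 10 - 2P = 3P gives 10 = 5P, so P = 2 and Q = 6.
The shock moves the curves to Qd = 10 - 4P and Qs = 3P.
Equate the new curves: 10 - 4P = 3P, giving 10 = 7P, P = 10/7 ≈ 1.4286, Q = 30/7 ≈ 4.2857.
Expenditure moves from 2×6 = 12 to 1.4286×4.2857 = 6.1224; change = -5.88.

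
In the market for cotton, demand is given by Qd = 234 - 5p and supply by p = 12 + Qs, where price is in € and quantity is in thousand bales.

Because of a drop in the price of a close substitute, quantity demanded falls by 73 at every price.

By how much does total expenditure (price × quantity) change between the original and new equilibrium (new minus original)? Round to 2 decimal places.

Original equilibrium: 234 - 5p = p - 12 gives 246 = 6p, so p = 41 and Q = 29.
The shock moves the curves to Qd = 161 - 5p and Qs = p - 12.
Setting them equal: 161 - 5p = p - 12 → 173 = 6p, so p = 173/6 ≈ 28.8333 and Q = 101/6 ≈ 16.8333.
Expenditure moves from 41×29 = 1189 to 28.8333×16.8333 = 485.3611; change = -703.64.

-703.64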